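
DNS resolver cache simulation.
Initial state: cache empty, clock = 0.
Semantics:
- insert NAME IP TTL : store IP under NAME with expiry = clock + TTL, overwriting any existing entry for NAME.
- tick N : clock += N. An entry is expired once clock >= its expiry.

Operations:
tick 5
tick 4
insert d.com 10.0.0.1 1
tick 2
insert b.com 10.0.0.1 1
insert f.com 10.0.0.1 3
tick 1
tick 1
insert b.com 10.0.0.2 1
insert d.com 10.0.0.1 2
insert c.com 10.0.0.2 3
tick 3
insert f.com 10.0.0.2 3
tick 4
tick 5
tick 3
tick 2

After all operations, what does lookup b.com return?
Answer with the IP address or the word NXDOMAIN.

Op 1: tick 5 -> clock=5.
Op 2: tick 4 -> clock=9.
Op 3: insert d.com -> 10.0.0.1 (expiry=9+1=10). clock=9
Op 4: tick 2 -> clock=11. purged={d.com}
Op 5: insert b.com -> 10.0.0.1 (expiry=11+1=12). clock=11
Op 6: insert f.com -> 10.0.0.1 (expiry=11+3=14). clock=11
Op 7: tick 1 -> clock=12. purged={b.com}
Op 8: tick 1 -> clock=13.
Op 9: insert b.com -> 10.0.0.2 (expiry=13+1=14). clock=13
Op 10: insert d.com -> 10.0.0.1 (expiry=13+2=15). clock=13
Op 11: insert c.com -> 10.0.0.2 (expiry=13+3=16). clock=13
Op 12: tick 3 -> clock=16. purged={b.com,c.com,d.com,f.com}
Op 13: insert f.com -> 10.0.0.2 (expiry=16+3=19). clock=16
Op 14: tick 4 -> clock=20. purged={f.com}
Op 15: tick 5 -> clock=25.
Op 16: tick 3 -> clock=28.
Op 17: tick 2 -> clock=30.
lookup b.com: not in cache (expired or never inserted)

Answer: NXDOMAIN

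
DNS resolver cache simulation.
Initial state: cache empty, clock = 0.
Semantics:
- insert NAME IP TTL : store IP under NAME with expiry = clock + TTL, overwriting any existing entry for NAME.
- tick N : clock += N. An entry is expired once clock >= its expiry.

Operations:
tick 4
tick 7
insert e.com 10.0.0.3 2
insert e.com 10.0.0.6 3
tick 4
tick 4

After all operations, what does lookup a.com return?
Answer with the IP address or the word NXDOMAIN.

Answer: NXDOMAIN

Derivation:
Op 1: tick 4 -> clock=4.
Op 2: tick 7 -> clock=11.
Op 3: insert e.com -> 10.0.0.3 (expiry=11+2=13). clock=11
Op 4: insert e.com -> 10.0.0.6 (expiry=11+3=14). clock=11
Op 5: tick 4 -> clock=15. purged={e.com}
Op 6: tick 4 -> clock=19.
lookup a.com: not in cache (expired or never inserted)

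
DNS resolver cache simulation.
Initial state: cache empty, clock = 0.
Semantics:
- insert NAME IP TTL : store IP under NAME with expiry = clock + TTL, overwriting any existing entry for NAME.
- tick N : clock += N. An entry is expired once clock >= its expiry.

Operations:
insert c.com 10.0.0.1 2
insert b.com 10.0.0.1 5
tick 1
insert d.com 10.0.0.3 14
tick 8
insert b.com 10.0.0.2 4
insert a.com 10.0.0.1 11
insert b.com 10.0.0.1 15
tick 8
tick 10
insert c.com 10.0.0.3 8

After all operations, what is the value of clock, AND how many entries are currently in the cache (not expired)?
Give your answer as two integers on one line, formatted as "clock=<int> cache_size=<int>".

Answer: clock=27 cache_size=1

Derivation:
Op 1: insert c.com -> 10.0.0.1 (expiry=0+2=2). clock=0
Op 2: insert b.com -> 10.0.0.1 (expiry=0+5=5). clock=0
Op 3: tick 1 -> clock=1.
Op 4: insert d.com -> 10.0.0.3 (expiry=1+14=15). clock=1
Op 5: tick 8 -> clock=9. purged={b.com,c.com}
Op 6: insert b.com -> 10.0.0.2 (expiry=9+4=13). clock=9
Op 7: insert a.com -> 10.0.0.1 (expiry=9+11=20). clock=9
Op 8: insert b.com -> 10.0.0.1 (expiry=9+15=24). clock=9
Op 9: tick 8 -> clock=17. purged={d.com}
Op 10: tick 10 -> clock=27. purged={a.com,b.com}
Op 11: insert c.com -> 10.0.0.3 (expiry=27+8=35). clock=27
Final clock = 27
Final cache (unexpired): {c.com} -> size=1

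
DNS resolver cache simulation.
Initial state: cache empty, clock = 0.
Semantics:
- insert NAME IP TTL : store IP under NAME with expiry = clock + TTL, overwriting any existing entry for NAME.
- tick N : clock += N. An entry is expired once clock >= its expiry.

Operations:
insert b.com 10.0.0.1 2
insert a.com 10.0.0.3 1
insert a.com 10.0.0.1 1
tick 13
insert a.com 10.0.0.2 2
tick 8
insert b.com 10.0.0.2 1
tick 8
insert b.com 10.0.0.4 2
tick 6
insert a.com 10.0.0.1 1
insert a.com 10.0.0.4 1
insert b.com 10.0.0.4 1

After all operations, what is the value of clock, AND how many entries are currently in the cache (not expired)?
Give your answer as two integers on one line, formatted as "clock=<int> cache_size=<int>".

Answer: clock=35 cache_size=2

Derivation:
Op 1: insert b.com -> 10.0.0.1 (expiry=0+2=2). clock=0
Op 2: insert a.com -> 10.0.0.3 (expiry=0+1=1). clock=0
Op 3: insert a.com -> 10.0.0.1 (expiry=0+1=1). clock=0
Op 4: tick 13 -> clock=13. purged={a.com,b.com}
Op 5: insert a.com -> 10.0.0.2 (expiry=13+2=15). clock=13
Op 6: tick 8 -> clock=21. purged={a.com}
Op 7: insert b.com -> 10.0.0.2 (expiry=21+1=22). clock=21
Op 8: tick 8 -> clock=29. purged={b.com}
Op 9: insert b.com -> 10.0.0.4 (expiry=29+2=31). clock=29
Op 10: tick 6 -> clock=35. purged={b.com}
Op 11: insert a.com -> 10.0.0.1 (expiry=35+1=36). clock=35
Op 12: insert a.com -> 10.0.0.4 (expiry=35+1=36). clock=35
Op 13: insert b.com -> 10.0.0.4 (expiry=35+1=36). clock=35
Final clock = 35
Final cache (unexpired): {a.com,b.com} -> size=2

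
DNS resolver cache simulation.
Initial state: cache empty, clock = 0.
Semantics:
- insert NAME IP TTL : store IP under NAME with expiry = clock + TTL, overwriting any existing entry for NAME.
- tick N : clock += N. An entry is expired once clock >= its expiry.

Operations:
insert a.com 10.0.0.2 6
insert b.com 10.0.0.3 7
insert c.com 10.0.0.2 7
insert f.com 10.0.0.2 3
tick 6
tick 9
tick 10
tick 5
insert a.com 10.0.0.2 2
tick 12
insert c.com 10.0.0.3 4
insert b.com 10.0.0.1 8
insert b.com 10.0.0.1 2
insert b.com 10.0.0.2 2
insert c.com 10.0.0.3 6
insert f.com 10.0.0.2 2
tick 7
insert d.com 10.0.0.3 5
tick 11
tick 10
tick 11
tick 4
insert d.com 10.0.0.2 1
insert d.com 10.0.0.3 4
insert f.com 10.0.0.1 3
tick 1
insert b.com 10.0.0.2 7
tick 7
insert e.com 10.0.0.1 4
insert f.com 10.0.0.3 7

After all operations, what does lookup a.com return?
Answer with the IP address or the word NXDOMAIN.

Op 1: insert a.com -> 10.0.0.2 (expiry=0+6=6). clock=0
Op 2: insert b.com -> 10.0.0.3 (expiry=0+7=7). clock=0
Op 3: insert c.com -> 10.0.0.2 (expiry=0+7=7). clock=0
Op 4: insert f.com -> 10.0.0.2 (expiry=0+3=3). clock=0
Op 5: tick 6 -> clock=6. purged={a.com,f.com}
Op 6: tick 9 -> clock=15. purged={b.com,c.com}
Op 7: tick 10 -> clock=25.
Op 8: tick 5 -> clock=30.
Op 9: insert a.com -> 10.0.0.2 (expiry=30+2=32). clock=30
Op 10: tick 12 -> clock=42. purged={a.com}
Op 11: insert c.com -> 10.0.0.3 (expiry=42+4=46). clock=42
Op 12: insert b.com -> 10.0.0.1 (expiry=42+8=50). clock=42
Op 13: insert b.com -> 10.0.0.1 (expiry=42+2=44). clock=42
Op 14: insert b.com -> 10.0.0.2 (expiry=42+2=44). clock=42
Op 15: insert c.com -> 10.0.0.3 (expiry=42+6=48). clock=42
Op 16: insert f.com -> 10.0.0.2 (expiry=42+2=44). clock=42
Op 17: tick 7 -> clock=49. purged={b.com,c.com,f.com}
Op 18: insert d.com -> 10.0.0.3 (expiry=49+5=54). clock=49
Op 19: tick 11 -> clock=60. purged={d.com}
Op 20: tick 10 -> clock=70.
Op 21: tick 11 -> clock=81.
Op 22: tick 4 -> clock=85.
Op 23: insert d.com -> 10.0.0.2 (expiry=85+1=86). clock=85
Op 24: insert d.com -> 10.0.0.3 (expiry=85+4=89). clock=85
Op 25: insert f.com -> 10.0.0.1 (expiry=85+3=88). clock=85
Op 26: tick 1 -> clock=86.
Op 27: insert b.com -> 10.0.0.2 (expiry=86+7=93). clock=86
Op 28: tick 7 -> clock=93. purged={b.com,d.com,f.com}
Op 29: insert e.com -> 10.0.0.1 (expiry=93+4=97). clock=93
Op 30: insert f.com -> 10.0.0.3 (expiry=93+7=100). clock=93
lookup a.com: not in cache (expired or never inserted)

Answer: NXDOMAIN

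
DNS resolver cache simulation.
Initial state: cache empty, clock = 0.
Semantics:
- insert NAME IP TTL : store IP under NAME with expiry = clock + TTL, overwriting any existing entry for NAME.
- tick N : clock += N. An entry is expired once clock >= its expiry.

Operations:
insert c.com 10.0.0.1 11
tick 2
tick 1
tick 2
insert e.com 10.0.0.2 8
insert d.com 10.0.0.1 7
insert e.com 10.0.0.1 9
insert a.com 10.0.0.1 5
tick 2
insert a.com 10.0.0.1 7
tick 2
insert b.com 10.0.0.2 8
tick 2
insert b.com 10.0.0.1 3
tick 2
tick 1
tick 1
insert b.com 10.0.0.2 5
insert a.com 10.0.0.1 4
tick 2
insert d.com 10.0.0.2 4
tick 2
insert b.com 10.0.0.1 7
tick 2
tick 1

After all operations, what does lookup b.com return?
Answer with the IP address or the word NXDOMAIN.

Op 1: insert c.com -> 10.0.0.1 (expiry=0+11=11). clock=0
Op 2: tick 2 -> clock=2.
Op 3: tick 1 -> clock=3.
Op 4: tick 2 -> clock=5.
Op 5: insert e.com -> 10.0.0.2 (expiry=5+8=13). clock=5
Op 6: insert d.com -> 10.0.0.1 (expiry=5+7=12). clock=5
Op 7: insert e.com -> 10.0.0.1 (expiry=5+9=14). clock=5
Op 8: insert a.com -> 10.0.0.1 (expiry=5+5=10). clock=5
Op 9: tick 2 -> clock=7.
Op 10: insert a.com -> 10.0.0.1 (expiry=7+7=14). clock=7
Op 11: tick 2 -> clock=9.
Op 12: insert b.com -> 10.0.0.2 (expiry=9+8=17). clock=9
Op 13: tick 2 -> clock=11. purged={c.com}
Op 14: insert b.com -> 10.0.0.1 (expiry=11+3=14). clock=11
Op 15: tick 2 -> clock=13. purged={d.com}
Op 16: tick 1 -> clock=14. purged={a.com,b.com,e.com}
Op 17: tick 1 -> clock=15.
Op 18: insert b.com -> 10.0.0.2 (expiry=15+5=20). clock=15
Op 19: insert a.com -> 10.0.0.1 (expiry=15+4=19). clock=15
Op 20: tick 2 -> clock=17.
Op 21: insert d.com -> 10.0.0.2 (expiry=17+4=21). clock=17
Op 22: tick 2 -> clock=19. purged={a.com}
Op 23: insert b.com -> 10.0.0.1 (expiry=19+7=26). clock=19
Op 24: tick 2 -> clock=21. purged={d.com}
Op 25: tick 1 -> clock=22.
lookup b.com: present, ip=10.0.0.1 expiry=26 > clock=22

Answer: 10.0.0.1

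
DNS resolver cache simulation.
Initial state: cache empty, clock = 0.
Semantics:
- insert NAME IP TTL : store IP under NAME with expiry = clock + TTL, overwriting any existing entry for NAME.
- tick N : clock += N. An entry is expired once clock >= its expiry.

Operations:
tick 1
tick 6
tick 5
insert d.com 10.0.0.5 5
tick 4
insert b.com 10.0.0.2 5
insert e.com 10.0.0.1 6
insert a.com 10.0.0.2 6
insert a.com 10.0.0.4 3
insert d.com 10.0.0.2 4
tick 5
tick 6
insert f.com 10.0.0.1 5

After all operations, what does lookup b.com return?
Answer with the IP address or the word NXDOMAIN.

Answer: NXDOMAIN

Derivation:
Op 1: tick 1 -> clock=1.
Op 2: tick 6 -> clock=7.
Op 3: tick 5 -> clock=12.
Op 4: insert d.com -> 10.0.0.5 (expiry=12+5=17). clock=12
Op 5: tick 4 -> clock=16.
Op 6: insert b.com -> 10.0.0.2 (expiry=16+5=21). clock=16
Op 7: insert e.com -> 10.0.0.1 (expiry=16+6=22). clock=16
Op 8: insert a.com -> 10.0.0.2 (expiry=16+6=22). clock=16
Op 9: insert a.com -> 10.0.0.4 (expiry=16+3=19). clock=16
Op 10: insert d.com -> 10.0.0.2 (expiry=16+4=20). clock=16
Op 11: tick 5 -> clock=21. purged={a.com,b.com,d.com}
Op 12: tick 6 -> clock=27. purged={e.com}
Op 13: insert f.com -> 10.0.0.1 (expiry=27+5=32). clock=27
lookup b.com: not in cache (expired or never inserted)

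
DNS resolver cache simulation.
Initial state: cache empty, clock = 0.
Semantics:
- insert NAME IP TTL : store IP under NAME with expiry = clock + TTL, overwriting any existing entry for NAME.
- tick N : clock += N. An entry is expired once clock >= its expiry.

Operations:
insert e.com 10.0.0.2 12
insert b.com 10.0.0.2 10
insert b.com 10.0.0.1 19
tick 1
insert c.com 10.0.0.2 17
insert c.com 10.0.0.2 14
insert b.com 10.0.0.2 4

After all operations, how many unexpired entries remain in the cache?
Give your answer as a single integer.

Answer: 3

Derivation:
Op 1: insert e.com -> 10.0.0.2 (expiry=0+12=12). clock=0
Op 2: insert b.com -> 10.0.0.2 (expiry=0+10=10). clock=0
Op 3: insert b.com -> 10.0.0.1 (expiry=0+19=19). clock=0
Op 4: tick 1 -> clock=1.
Op 5: insert c.com -> 10.0.0.2 (expiry=1+17=18). clock=1
Op 6: insert c.com -> 10.0.0.2 (expiry=1+14=15). clock=1
Op 7: insert b.com -> 10.0.0.2 (expiry=1+4=5). clock=1
Final cache (unexpired): {b.com,c.com,e.com} -> size=3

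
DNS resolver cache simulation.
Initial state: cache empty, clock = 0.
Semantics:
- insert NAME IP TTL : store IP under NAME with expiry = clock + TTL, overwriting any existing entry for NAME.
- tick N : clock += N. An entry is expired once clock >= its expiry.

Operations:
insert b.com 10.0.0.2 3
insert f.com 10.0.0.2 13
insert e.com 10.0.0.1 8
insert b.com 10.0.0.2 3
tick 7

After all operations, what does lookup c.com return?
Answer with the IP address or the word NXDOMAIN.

Op 1: insert b.com -> 10.0.0.2 (expiry=0+3=3). clock=0
Op 2: insert f.com -> 10.0.0.2 (expiry=0+13=13). clock=0
Op 3: insert e.com -> 10.0.0.1 (expiry=0+8=8). clock=0
Op 4: insert b.com -> 10.0.0.2 (expiry=0+3=3). clock=0
Op 5: tick 7 -> clock=7. purged={b.com}
lookup c.com: not in cache (expired or never inserted)

Answer: NXDOMAIN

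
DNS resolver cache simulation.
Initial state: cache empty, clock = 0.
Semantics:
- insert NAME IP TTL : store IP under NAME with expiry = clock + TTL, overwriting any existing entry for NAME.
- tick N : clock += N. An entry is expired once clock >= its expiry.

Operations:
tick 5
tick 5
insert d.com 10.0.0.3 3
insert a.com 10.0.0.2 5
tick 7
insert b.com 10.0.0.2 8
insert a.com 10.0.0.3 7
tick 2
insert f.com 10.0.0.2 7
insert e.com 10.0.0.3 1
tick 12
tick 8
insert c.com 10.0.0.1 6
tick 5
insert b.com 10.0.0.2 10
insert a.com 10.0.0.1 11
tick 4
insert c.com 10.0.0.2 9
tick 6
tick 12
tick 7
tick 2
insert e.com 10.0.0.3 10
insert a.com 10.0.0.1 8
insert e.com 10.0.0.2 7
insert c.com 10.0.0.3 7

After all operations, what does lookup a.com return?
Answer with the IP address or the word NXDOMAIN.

Op 1: tick 5 -> clock=5.
Op 2: tick 5 -> clock=10.
Op 3: insert d.com -> 10.0.0.3 (expiry=10+3=13). clock=10
Op 4: insert a.com -> 10.0.0.2 (expiry=10+5=15). clock=10
Op 5: tick 7 -> clock=17. purged={a.com,d.com}
Op 6: insert b.com -> 10.0.0.2 (expiry=17+8=25). clock=17
Op 7: insert a.com -> 10.0.0.3 (expiry=17+7=24). clock=17
Op 8: tick 2 -> clock=19.
Op 9: insert f.com -> 10.0.0.2 (expiry=19+7=26). clock=19
Op 10: insert e.com -> 10.0.0.3 (expiry=19+1=20). clock=19
Op 11: tick 12 -> clock=31. purged={a.com,b.com,e.com,f.com}
Op 12: tick 8 -> clock=39.
Op 13: insert c.com -> 10.0.0.1 (expiry=39+6=45). clock=39
Op 14: tick 5 -> clock=44.
Op 15: insert b.com -> 10.0.0.2 (expiry=44+10=54). clock=44
Op 16: insert a.com -> 10.0.0.1 (expiry=44+11=55). clock=44
Op 17: tick 4 -> clock=48. purged={c.com}
Op 18: insert c.com -> 10.0.0.2 (expiry=48+9=57). clock=48
Op 19: tick 6 -> clock=54. purged={b.com}
Op 20: tick 12 -> clock=66. purged={a.com,c.com}
Op 21: tick 7 -> clock=73.
Op 22: tick 2 -> clock=75.
Op 23: insert e.com -> 10.0.0.3 (expiry=75+10=85). clock=75
Op 24: insert a.com -> 10.0.0.1 (expiry=75+8=83). clock=75
Op 25: insert e.com -> 10.0.0.2 (expiry=75+7=82). clock=75
Op 26: insert c.com -> 10.0.0.3 (expiry=75+7=82). clock=75
lookup a.com: present, ip=10.0.0.1 expiry=83 > clock=75

Answer: 10.0.0.1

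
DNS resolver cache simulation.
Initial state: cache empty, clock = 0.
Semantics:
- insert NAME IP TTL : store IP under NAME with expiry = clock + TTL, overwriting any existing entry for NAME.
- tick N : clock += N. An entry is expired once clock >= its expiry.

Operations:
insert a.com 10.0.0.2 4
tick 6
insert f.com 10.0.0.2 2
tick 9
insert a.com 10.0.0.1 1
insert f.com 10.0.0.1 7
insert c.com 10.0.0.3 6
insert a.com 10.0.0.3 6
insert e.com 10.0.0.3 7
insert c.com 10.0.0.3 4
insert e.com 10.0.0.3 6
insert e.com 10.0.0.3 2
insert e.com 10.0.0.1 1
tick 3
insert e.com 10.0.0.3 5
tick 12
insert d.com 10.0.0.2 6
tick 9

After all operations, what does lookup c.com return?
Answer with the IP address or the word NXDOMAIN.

Answer: NXDOMAIN

Derivation:
Op 1: insert a.com -> 10.0.0.2 (expiry=0+4=4). clock=0
Op 2: tick 6 -> clock=6. purged={a.com}
Op 3: insert f.com -> 10.0.0.2 (expiry=6+2=8). clock=6
Op 4: tick 9 -> clock=15. purged={f.com}
Op 5: insert a.com -> 10.0.0.1 (expiry=15+1=16). clock=15
Op 6: insert f.com -> 10.0.0.1 (expiry=15+7=22). clock=15
Op 7: insert c.com -> 10.0.0.3 (expiry=15+6=21). clock=15
Op 8: insert a.com -> 10.0.0.3 (expiry=15+6=21). clock=15
Op 9: insert e.com -> 10.0.0.3 (expiry=15+7=22). clock=15
Op 10: insert c.com -> 10.0.0.3 (expiry=15+4=19). clock=15
Op 11: insert e.com -> 10.0.0.3 (expiry=15+6=21). clock=15
Op 12: insert e.com -> 10.0.0.3 (expiry=15+2=17). clock=15
Op 13: insert e.com -> 10.0.0.1 (expiry=15+1=16). clock=15
Op 14: tick 3 -> clock=18. purged={e.com}
Op 15: insert e.com -> 10.0.0.3 (expiry=18+5=23). clock=18
Op 16: tick 12 -> clock=30. purged={a.com,c.com,e.com,f.com}
Op 17: insert d.com -> 10.0.0.2 (expiry=30+6=36). clock=30
Op 18: tick 9 -> clock=39. purged={d.com}
lookup c.com: not in cache (expired or never inserted)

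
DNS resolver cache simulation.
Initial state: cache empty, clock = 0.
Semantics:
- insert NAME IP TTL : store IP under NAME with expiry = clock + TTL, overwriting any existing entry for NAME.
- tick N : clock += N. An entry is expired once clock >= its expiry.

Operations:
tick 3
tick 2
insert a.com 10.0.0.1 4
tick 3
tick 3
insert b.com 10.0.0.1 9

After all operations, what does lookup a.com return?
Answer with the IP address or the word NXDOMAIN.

Op 1: tick 3 -> clock=3.
Op 2: tick 2 -> clock=5.
Op 3: insert a.com -> 10.0.0.1 (expiry=5+4=9). clock=5
Op 4: tick 3 -> clock=8.
Op 5: tick 3 -> clock=11. purged={a.com}
Op 6: insert b.com -> 10.0.0.1 (expiry=11+9=20). clock=11
lookup a.com: not in cache (expired or never inserted)

Answer: NXDOMAIN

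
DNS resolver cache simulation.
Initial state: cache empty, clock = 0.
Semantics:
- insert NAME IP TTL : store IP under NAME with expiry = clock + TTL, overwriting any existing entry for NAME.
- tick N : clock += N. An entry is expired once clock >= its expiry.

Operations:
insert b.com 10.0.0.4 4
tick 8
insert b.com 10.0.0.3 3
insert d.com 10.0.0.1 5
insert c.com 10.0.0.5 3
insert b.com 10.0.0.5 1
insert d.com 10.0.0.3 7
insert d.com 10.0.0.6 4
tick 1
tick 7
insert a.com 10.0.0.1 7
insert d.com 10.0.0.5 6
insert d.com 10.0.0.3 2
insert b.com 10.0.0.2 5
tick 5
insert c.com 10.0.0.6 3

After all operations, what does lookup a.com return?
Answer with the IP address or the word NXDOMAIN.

Op 1: insert b.com -> 10.0.0.4 (expiry=0+4=4). clock=0
Op 2: tick 8 -> clock=8. purged={b.com}
Op 3: insert b.com -> 10.0.0.3 (expiry=8+3=11). clock=8
Op 4: insert d.com -> 10.0.0.1 (expiry=8+5=13). clock=8
Op 5: insert c.com -> 10.0.0.5 (expiry=8+3=11). clock=8
Op 6: insert b.com -> 10.0.0.5 (expiry=8+1=9). clock=8
Op 7: insert d.com -> 10.0.0.3 (expiry=8+7=15). clock=8
Op 8: insert d.com -> 10.0.0.6 (expiry=8+4=12). clock=8
Op 9: tick 1 -> clock=9. purged={b.com}
Op 10: tick 7 -> clock=16. purged={c.com,d.com}
Op 11: insert a.com -> 10.0.0.1 (expiry=16+7=23). clock=16
Op 12: insert d.com -> 10.0.0.5 (expiry=16+6=22). clock=16
Op 13: insert d.com -> 10.0.0.3 (expiry=16+2=18). clock=16
Op 14: insert b.com -> 10.0.0.2 (expiry=16+5=21). clock=16
Op 15: tick 5 -> clock=21. purged={b.com,d.com}
Op 16: insert c.com -> 10.0.0.6 (expiry=21+3=24). clock=21
lookup a.com: present, ip=10.0.0.1 expiry=23 > clock=21

Answer: 10.0.0.1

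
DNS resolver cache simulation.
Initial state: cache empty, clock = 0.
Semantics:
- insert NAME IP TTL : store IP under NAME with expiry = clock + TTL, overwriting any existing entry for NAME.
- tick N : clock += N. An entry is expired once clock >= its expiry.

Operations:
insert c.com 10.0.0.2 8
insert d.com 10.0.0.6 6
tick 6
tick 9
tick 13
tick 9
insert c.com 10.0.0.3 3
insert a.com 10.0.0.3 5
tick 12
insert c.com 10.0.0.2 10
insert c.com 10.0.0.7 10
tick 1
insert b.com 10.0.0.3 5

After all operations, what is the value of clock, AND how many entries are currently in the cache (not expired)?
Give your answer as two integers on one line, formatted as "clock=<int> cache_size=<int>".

Answer: clock=50 cache_size=2

Derivation:
Op 1: insert c.com -> 10.0.0.2 (expiry=0+8=8). clock=0
Op 2: insert d.com -> 10.0.0.6 (expiry=0+6=6). clock=0
Op 3: tick 6 -> clock=6. purged={d.com}
Op 4: tick 9 -> clock=15. purged={c.com}
Op 5: tick 13 -> clock=28.
Op 6: tick 9 -> clock=37.
Op 7: insert c.com -> 10.0.0.3 (expiry=37+3=40). clock=37
Op 8: insert a.com -> 10.0.0.3 (expiry=37+5=42). clock=37
Op 9: tick 12 -> clock=49. purged={a.com,c.com}
Op 10: insert c.com -> 10.0.0.2 (expiry=49+10=59). clock=49
Op 11: insert c.com -> 10.0.0.7 (expiry=49+10=59). clock=49
Op 12: tick 1 -> clock=50.
Op 13: insert b.com -> 10.0.0.3 (expiry=50+5=55). clock=50
Final clock = 50
Final cache (unexpired): {b.com,c.com} -> size=2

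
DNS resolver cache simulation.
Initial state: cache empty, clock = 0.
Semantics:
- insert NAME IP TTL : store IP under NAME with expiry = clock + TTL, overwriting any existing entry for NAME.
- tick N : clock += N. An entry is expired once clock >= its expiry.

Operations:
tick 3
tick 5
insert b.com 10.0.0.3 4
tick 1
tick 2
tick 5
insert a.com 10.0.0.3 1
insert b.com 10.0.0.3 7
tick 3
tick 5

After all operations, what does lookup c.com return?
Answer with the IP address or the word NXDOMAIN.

Op 1: tick 3 -> clock=3.
Op 2: tick 5 -> clock=8.
Op 3: insert b.com -> 10.0.0.3 (expiry=8+4=12). clock=8
Op 4: tick 1 -> clock=9.
Op 5: tick 2 -> clock=11.
Op 6: tick 5 -> clock=16. purged={b.com}
Op 7: insert a.com -> 10.0.0.3 (expiry=16+1=17). clock=16
Op 8: insert b.com -> 10.0.0.3 (expiry=16+7=23). clock=16
Op 9: tick 3 -> clock=19. purged={a.com}
Op 10: tick 5 -> clock=24. purged={b.com}
lookup c.com: not in cache (expired or never inserted)

Answer: NXDOMAIN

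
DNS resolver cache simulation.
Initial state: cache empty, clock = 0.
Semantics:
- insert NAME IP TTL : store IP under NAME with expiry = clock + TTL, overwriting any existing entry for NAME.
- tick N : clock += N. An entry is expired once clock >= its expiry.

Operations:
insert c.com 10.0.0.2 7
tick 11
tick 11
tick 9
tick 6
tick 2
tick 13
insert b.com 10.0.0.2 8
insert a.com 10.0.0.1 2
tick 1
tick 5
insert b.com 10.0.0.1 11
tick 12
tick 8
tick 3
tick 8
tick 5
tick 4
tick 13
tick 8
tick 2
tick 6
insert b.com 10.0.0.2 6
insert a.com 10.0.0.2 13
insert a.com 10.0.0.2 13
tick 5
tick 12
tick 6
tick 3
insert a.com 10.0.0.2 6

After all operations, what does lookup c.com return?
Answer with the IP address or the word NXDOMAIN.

Answer: NXDOMAIN

Derivation:
Op 1: insert c.com -> 10.0.0.2 (expiry=0+7=7). clock=0
Op 2: tick 11 -> clock=11. purged={c.com}
Op 3: tick 11 -> clock=22.
Op 4: tick 9 -> clock=31.
Op 5: tick 6 -> clock=37.
Op 6: tick 2 -> clock=39.
Op 7: tick 13 -> clock=52.
Op 8: insert b.com -> 10.0.0.2 (expiry=52+8=60). clock=52
Op 9: insert a.com -> 10.0.0.1 (expiry=52+2=54). clock=52
Op 10: tick 1 -> clock=53.
Op 11: tick 5 -> clock=58. purged={a.com}
Op 12: insert b.com -> 10.0.0.1 (expiry=58+11=69). clock=58
Op 13: tick 12 -> clock=70. purged={b.com}
Op 14: tick 8 -> clock=78.
Op 15: tick 3 -> clock=81.
Op 16: tick 8 -> clock=89.
Op 17: tick 5 -> clock=94.
Op 18: tick 4 -> clock=98.
Op 19: tick 13 -> clock=111.
Op 20: tick 8 -> clock=119.
Op 21: tick 2 -> clock=121.
Op 22: tick 6 -> clock=127.
Op 23: insert b.com -> 10.0.0.2 (expiry=127+6=133). clock=127
Op 24: insert a.com -> 10.0.0.2 (expiry=127+13=140). clock=127
Op 25: insert a.com -> 10.0.0.2 (expiry=127+13=140). clock=127
Op 26: tick 5 -> clock=132.
Op 27: tick 12 -> clock=144. purged={a.com,b.com}
Op 28: tick 6 -> clock=150.
Op 29: tick 3 -> clock=153.
Op 30: insert a.com -> 10.0.0.2 (expiry=153+6=159). clock=153
lookup c.com: not in cache (expired or never inserted)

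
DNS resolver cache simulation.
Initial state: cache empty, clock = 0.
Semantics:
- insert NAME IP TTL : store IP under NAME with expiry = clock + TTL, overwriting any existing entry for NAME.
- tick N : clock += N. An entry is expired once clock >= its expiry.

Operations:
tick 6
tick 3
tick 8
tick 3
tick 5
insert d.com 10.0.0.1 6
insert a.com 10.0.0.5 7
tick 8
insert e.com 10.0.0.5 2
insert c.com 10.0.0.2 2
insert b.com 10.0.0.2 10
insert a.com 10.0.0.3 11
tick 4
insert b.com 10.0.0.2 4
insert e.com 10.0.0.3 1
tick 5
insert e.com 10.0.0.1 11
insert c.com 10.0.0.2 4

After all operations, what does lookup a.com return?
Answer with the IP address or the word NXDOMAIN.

Answer: 10.0.0.3

Derivation:
Op 1: tick 6 -> clock=6.
Op 2: tick 3 -> clock=9.
Op 3: tick 8 -> clock=17.
Op 4: tick 3 -> clock=20.
Op 5: tick 5 -> clock=25.
Op 6: insert d.com -> 10.0.0.1 (expiry=25+6=31). clock=25
Op 7: insert a.com -> 10.0.0.5 (expiry=25+7=32). clock=25
Op 8: tick 8 -> clock=33. purged={a.com,d.com}
Op 9: insert e.com -> 10.0.0.5 (expiry=33+2=35). clock=33
Op 10: insert c.com -> 10.0.0.2 (expiry=33+2=35). clock=33
Op 11: insert b.com -> 10.0.0.2 (expiry=33+10=43). clock=33
Op 12: insert a.com -> 10.0.0.3 (expiry=33+11=44). clock=33
Op 13: tick 4 -> clock=37. purged={c.com,e.com}
Op 14: insert b.com -> 10.0.0.2 (expiry=37+4=41). clock=37
Op 15: insert e.com -> 10.0.0.3 (expiry=37+1=38). clock=37
Op 16: tick 5 -> clock=42. purged={b.com,e.com}
Op 17: insert e.com -> 10.0.0.1 (expiry=42+11=53). clock=42
Op 18: insert c.com -> 10.0.0.2 (expiry=42+4=46). clock=42
lookup a.com: present, ip=10.0.0.3 expiry=44 > clock=42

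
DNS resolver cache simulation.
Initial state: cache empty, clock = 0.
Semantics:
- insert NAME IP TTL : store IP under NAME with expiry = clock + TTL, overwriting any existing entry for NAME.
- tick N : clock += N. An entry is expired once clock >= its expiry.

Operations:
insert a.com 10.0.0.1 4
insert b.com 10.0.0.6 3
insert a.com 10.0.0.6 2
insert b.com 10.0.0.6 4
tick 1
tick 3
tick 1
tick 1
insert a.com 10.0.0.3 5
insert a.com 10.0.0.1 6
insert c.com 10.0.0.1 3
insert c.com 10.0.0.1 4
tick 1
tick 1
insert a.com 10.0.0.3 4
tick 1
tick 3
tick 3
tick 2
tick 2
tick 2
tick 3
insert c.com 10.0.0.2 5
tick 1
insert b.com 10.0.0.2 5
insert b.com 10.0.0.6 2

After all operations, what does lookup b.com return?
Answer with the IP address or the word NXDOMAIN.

Answer: 10.0.0.6

Derivation:
Op 1: insert a.com -> 10.0.0.1 (expiry=0+4=4). clock=0
Op 2: insert b.com -> 10.0.0.6 (expiry=0+3=3). clock=0
Op 3: insert a.com -> 10.0.0.6 (expiry=0+2=2). clock=0
Op 4: insert b.com -> 10.0.0.6 (expiry=0+4=4). clock=0
Op 5: tick 1 -> clock=1.
Op 6: tick 3 -> clock=4. purged={a.com,b.com}
Op 7: tick 1 -> clock=5.
Op 8: tick 1 -> clock=6.
Op 9: insert a.com -> 10.0.0.3 (expiry=6+5=11). clock=6
Op 10: insert a.com -> 10.0.0.1 (expiry=6+6=12). clock=6
Op 11: insert c.com -> 10.0.0.1 (expiry=6+3=9). clock=6
Op 12: insert c.com -> 10.0.0.1 (expiry=6+4=10). clock=6
Op 13: tick 1 -> clock=7.
Op 14: tick 1 -> clock=8.
Op 15: insert a.com -> 10.0.0.3 (expiry=8+4=12). clock=8
Op 16: tick 1 -> clock=9.
Op 17: tick 3 -> clock=12. purged={a.com,c.com}
Op 18: tick 3 -> clock=15.
Op 19: tick 2 -> clock=17.
Op 20: tick 2 -> clock=19.
Op 21: tick 2 -> clock=21.
Op 22: tick 3 -> clock=24.
Op 23: insert c.com -> 10.0.0.2 (expiry=24+5=29). clock=24
Op 24: tick 1 -> clock=25.
Op 25: insert b.com -> 10.0.0.2 (expiry=25+5=30). clock=25
Op 26: insert b.com -> 10.0.0.6 (expiry=25+2=27). clock=25
lookup b.com: present, ip=10.0.0.6 expiry=27 > clock=25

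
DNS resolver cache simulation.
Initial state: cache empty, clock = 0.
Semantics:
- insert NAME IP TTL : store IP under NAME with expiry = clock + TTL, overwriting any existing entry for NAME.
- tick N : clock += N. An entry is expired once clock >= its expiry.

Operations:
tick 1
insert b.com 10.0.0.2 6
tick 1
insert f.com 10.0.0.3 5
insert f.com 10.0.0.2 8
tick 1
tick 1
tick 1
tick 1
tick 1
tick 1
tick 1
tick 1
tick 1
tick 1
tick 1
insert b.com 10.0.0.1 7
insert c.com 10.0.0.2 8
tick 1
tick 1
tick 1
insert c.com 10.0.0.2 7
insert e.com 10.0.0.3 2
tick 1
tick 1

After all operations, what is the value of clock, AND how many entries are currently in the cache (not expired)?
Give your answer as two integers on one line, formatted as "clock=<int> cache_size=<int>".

Op 1: tick 1 -> clock=1.
Op 2: insert b.com -> 10.0.0.2 (expiry=1+6=7). clock=1
Op 3: tick 1 -> clock=2.
Op 4: insert f.com -> 10.0.0.3 (expiry=2+5=7). clock=2
Op 5: insert f.com -> 10.0.0.2 (expiry=2+8=10). clock=2
Op 6: tick 1 -> clock=3.
Op 7: tick 1 -> clock=4.
Op 8: tick 1 -> clock=5.
Op 9: tick 1 -> clock=6.
Op 10: tick 1 -> clock=7. purged={b.com}
Op 11: tick 1 -> clock=8.
Op 12: tick 1 -> clock=9.
Op 13: tick 1 -> clock=10. purged={f.com}
Op 14: tick 1 -> clock=11.
Op 15: tick 1 -> clock=12.
Op 16: tick 1 -> clock=13.
Op 17: insert b.com -> 10.0.0.1 (expiry=13+7=20). clock=13
Op 18: insert c.com -> 10.0.0.2 (expiry=13+8=21). clock=13
Op 19: tick 1 -> clock=14.
Op 20: tick 1 -> clock=15.
Op 21: tick 1 -> clock=16.
Op 22: insert c.com -> 10.0.0.2 (expiry=16+7=23). clock=16
Op 23: insert e.com -> 10.0.0.3 (expiry=16+2=18). clock=16
Op 24: tick 1 -> clock=17.
Op 25: tick 1 -> clock=18. purged={e.com}
Final clock = 18
Final cache (unexpired): {b.com,c.com} -> size=2

Answer: clock=18 cache_size=2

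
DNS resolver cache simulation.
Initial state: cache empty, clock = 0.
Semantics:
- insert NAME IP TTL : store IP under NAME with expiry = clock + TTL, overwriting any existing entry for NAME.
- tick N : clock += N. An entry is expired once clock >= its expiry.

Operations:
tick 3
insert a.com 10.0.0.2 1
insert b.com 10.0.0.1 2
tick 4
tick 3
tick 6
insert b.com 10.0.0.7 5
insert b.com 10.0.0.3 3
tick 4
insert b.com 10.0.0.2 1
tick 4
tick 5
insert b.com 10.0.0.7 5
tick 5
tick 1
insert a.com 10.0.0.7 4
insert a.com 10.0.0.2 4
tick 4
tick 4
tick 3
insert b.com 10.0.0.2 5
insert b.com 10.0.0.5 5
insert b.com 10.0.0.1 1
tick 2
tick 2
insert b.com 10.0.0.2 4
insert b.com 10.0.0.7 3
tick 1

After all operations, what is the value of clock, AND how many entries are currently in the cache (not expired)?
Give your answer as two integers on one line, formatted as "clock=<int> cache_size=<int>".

Answer: clock=51 cache_size=1

Derivation:
Op 1: tick 3 -> clock=3.
Op 2: insert a.com -> 10.0.0.2 (expiry=3+1=4). clock=3
Op 3: insert b.com -> 10.0.0.1 (expiry=3+2=5). clock=3
Op 4: tick 4 -> clock=7. purged={a.com,b.com}
Op 5: tick 3 -> clock=10.
Op 6: tick 6 -> clock=16.
Op 7: insert b.com -> 10.0.0.7 (expiry=16+5=21). clock=16
Op 8: insert b.com -> 10.0.0.3 (expiry=16+3=19). clock=16
Op 9: tick 4 -> clock=20. purged={b.com}
Op 10: insert b.com -> 10.0.0.2 (expiry=20+1=21). clock=20
Op 11: tick 4 -> clock=24. purged={b.com}
Op 12: tick 5 -> clock=29.
Op 13: insert b.com -> 10.0.0.7 (expiry=29+5=34). clock=29
Op 14: tick 5 -> clock=34. purged={b.com}
Op 15: tick 1 -> clock=35.
Op 16: insert a.com -> 10.0.0.7 (expiry=35+4=39). clock=35
Op 17: insert a.com -> 10.0.0.2 (expiry=35+4=39). clock=35
Op 18: tick 4 -> clock=39. purged={a.com}
Op 19: tick 4 -> clock=43.
Op 20: tick 3 -> clock=46.
Op 21: insert b.com -> 10.0.0.2 (expiry=46+5=51). clock=46
Op 22: insert b.com -> 10.0.0.5 (expiry=46+5=51). clock=46
Op 23: insert b.com -> 10.0.0.1 (expiry=46+1=47). clock=46
Op 24: tick 2 -> clock=48. purged={b.com}
Op 25: tick 2 -> clock=50.
Op 26: insert b.com -> 10.0.0.2 (expiry=50+4=54). clock=50
Op 27: insert b.com -> 10.0.0.7 (expiry=50+3=53). clock=50
Op 28: tick 1 -> clock=51.
Final clock = 51
Final cache (unexpired): {b.com} -> size=1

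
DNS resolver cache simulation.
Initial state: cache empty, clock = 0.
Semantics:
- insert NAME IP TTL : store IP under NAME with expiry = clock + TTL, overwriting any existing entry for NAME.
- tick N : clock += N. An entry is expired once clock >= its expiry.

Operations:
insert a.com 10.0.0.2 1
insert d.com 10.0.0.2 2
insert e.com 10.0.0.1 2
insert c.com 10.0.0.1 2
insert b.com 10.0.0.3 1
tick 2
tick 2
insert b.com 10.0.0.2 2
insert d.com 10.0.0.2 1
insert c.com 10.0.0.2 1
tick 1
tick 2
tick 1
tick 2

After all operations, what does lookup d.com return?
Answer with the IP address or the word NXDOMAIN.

Answer: NXDOMAIN

Derivation:
Op 1: insert a.com -> 10.0.0.2 (expiry=0+1=1). clock=0
Op 2: insert d.com -> 10.0.0.2 (expiry=0+2=2). clock=0
Op 3: insert e.com -> 10.0.0.1 (expiry=0+2=2). clock=0
Op 4: insert c.com -> 10.0.0.1 (expiry=0+2=2). clock=0
Op 5: insert b.com -> 10.0.0.3 (expiry=0+1=1). clock=0
Op 6: tick 2 -> clock=2. purged={a.com,b.com,c.com,d.com,e.com}
Op 7: tick 2 -> clock=4.
Op 8: insert b.com -> 10.0.0.2 (expiry=4+2=6). clock=4
Op 9: insert d.com -> 10.0.0.2 (expiry=4+1=5). clock=4
Op 10: insert c.com -> 10.0.0.2 (expiry=4+1=5). clock=4
Op 11: tick 1 -> clock=5. purged={c.com,d.com}
Op 12: tick 2 -> clock=7. purged={b.com}
Op 13: tick 1 -> clock=8.
Op 14: tick 2 -> clock=10.
lookup d.com: not in cache (expired or never inserted)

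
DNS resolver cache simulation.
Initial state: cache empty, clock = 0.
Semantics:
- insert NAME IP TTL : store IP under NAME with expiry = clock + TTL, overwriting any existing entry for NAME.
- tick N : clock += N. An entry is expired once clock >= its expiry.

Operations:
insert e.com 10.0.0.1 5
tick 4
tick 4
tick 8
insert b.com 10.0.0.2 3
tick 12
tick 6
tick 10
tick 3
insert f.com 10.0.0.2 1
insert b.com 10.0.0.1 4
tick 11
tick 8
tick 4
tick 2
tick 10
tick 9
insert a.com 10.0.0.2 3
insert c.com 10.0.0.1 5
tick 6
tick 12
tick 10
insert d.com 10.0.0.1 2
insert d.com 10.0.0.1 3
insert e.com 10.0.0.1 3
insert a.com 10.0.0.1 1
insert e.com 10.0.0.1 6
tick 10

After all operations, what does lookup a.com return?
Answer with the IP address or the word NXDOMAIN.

Answer: NXDOMAIN

Derivation:
Op 1: insert e.com -> 10.0.0.1 (expiry=0+5=5). clock=0
Op 2: tick 4 -> clock=4.
Op 3: tick 4 -> clock=8. purged={e.com}
Op 4: tick 8 -> clock=16.
Op 5: insert b.com -> 10.0.0.2 (expiry=16+3=19). clock=16
Op 6: tick 12 -> clock=28. purged={b.com}
Op 7: tick 6 -> clock=34.
Op 8: tick 10 -> clock=44.
Op 9: tick 3 -> clock=47.
Op 10: insert f.com -> 10.0.0.2 (expiry=47+1=48). clock=47
Op 11: insert b.com -> 10.0.0.1 (expiry=47+4=51). clock=47
Op 12: tick 11 -> clock=58. purged={b.com,f.com}
Op 13: tick 8 -> clock=66.
Op 14: tick 4 -> clock=70.
Op 15: tick 2 -> clock=72.
Op 16: tick 10 -> clock=82.
Op 17: tick 9 -> clock=91.
Op 18: insert a.com -> 10.0.0.2 (expiry=91+3=94). clock=91
Op 19: insert c.com -> 10.0.0.1 (expiry=91+5=96). clock=91
Op 20: tick 6 -> clock=97. purged={a.com,c.com}
Op 21: tick 12 -> clock=109.
Op 22: tick 10 -> clock=119.
Op 23: insert d.com -> 10.0.0.1 (expiry=119+2=121). clock=119
Op 24: insert d.com -> 10.0.0.1 (expiry=119+3=122). clock=119
Op 25: insert e.com -> 10.0.0.1 (expiry=119+3=122). clock=119
Op 26: insert a.com -> 10.0.0.1 (expiry=119+1=120). clock=119
Op 27: insert e.com -> 10.0.0.1 (expiry=119+6=125). clock=119
Op 28: tick 10 -> clock=129. purged={a.com,d.com,e.com}
lookup a.com: not in cache (expired or never inserted)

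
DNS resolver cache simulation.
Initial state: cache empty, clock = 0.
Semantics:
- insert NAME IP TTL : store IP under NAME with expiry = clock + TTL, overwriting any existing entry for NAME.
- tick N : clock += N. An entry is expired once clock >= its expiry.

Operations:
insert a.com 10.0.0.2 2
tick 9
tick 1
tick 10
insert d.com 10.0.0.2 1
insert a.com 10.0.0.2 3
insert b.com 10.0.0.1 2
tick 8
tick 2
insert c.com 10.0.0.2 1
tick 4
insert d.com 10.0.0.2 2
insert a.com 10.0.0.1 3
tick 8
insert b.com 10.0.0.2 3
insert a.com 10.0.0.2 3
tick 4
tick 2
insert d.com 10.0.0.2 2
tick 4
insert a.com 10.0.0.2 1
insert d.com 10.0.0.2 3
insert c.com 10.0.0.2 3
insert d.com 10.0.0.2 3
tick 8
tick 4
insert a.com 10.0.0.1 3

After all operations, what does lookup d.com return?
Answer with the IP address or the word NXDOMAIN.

Answer: NXDOMAIN

Derivation:
Op 1: insert a.com -> 10.0.0.2 (expiry=0+2=2). clock=0
Op 2: tick 9 -> clock=9. purged={a.com}
Op 3: tick 1 -> clock=10.
Op 4: tick 10 -> clock=20.
Op 5: insert d.com -> 10.0.0.2 (expiry=20+1=21). clock=20
Op 6: insert a.com -> 10.0.0.2 (expiry=20+3=23). clock=20
Op 7: insert b.com -> 10.0.0.1 (expiry=20+2=22). clock=20
Op 8: tick 8 -> clock=28. purged={a.com,b.com,d.com}
Op 9: tick 2 -> clock=30.
Op 10: insert c.com -> 10.0.0.2 (expiry=30+1=31). clock=30
Op 11: tick 4 -> clock=34. purged={c.com}
Op 12: insert d.com -> 10.0.0.2 (expiry=34+2=36). clock=34
Op 13: insert a.com -> 10.0.0.1 (expiry=34+3=37). clock=34
Op 14: tick 8 -> clock=42. purged={a.com,d.com}
Op 15: insert b.com -> 10.0.0.2 (expiry=42+3=45). clock=42
Op 16: insert a.com -> 10.0.0.2 (expiry=42+3=45). clock=42
Op 17: tick 4 -> clock=46. purged={a.com,b.com}
Op 18: tick 2 -> clock=48.
Op 19: insert d.com -> 10.0.0.2 (expiry=48+2=50). clock=48
Op 20: tick 4 -> clock=52. purged={d.com}
Op 21: insert a.com -> 10.0.0.2 (expiry=52+1=53). clock=52
Op 22: insert d.com -> 10.0.0.2 (expiry=52+3=55). clock=52
Op 23: insert c.com -> 10.0.0.2 (expiry=52+3=55). clock=52
Op 24: insert d.com -> 10.0.0.2 (expiry=52+3=55). clock=52
Op 25: tick 8 -> clock=60. purged={a.com,c.com,d.com}
Op 26: tick 4 -> clock=64.
Op 27: insert a.com -> 10.0.0.1 (expiry=64+3=67). clock=64
lookup d.com: not in cache (expired or never inserted)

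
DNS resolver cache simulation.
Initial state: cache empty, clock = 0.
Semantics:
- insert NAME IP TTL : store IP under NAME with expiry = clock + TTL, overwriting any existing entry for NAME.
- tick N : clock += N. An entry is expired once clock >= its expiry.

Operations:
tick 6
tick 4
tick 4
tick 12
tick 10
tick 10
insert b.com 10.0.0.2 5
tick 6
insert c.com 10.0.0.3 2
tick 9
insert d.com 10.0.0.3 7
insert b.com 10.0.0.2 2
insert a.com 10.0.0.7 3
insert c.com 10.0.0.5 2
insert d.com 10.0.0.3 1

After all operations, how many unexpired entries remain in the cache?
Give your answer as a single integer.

Answer: 4

Derivation:
Op 1: tick 6 -> clock=6.
Op 2: tick 4 -> clock=10.
Op 3: tick 4 -> clock=14.
Op 4: tick 12 -> clock=26.
Op 5: tick 10 -> clock=36.
Op 6: tick 10 -> clock=46.
Op 7: insert b.com -> 10.0.0.2 (expiry=46+5=51). clock=46
Op 8: tick 6 -> clock=52. purged={b.com}
Op 9: insert c.com -> 10.0.0.3 (expiry=52+2=54). clock=52
Op 10: tick 9 -> clock=61. purged={c.com}
Op 11: insert d.com -> 10.0.0.3 (expiry=61+7=68). clock=61
Op 12: insert b.com -> 10.0.0.2 (expiry=61+2=63). clock=61
Op 13: insert a.com -> 10.0.0.7 (expiry=61+3=64). clock=61
Op 14: insert c.com -> 10.0.0.5 (expiry=61+2=63). clock=61
Op 15: insert d.com -> 10.0.0.3 (expiry=61+1=62). clock=61
Final cache (unexpired): {a.com,b.com,c.com,d.com} -> size=4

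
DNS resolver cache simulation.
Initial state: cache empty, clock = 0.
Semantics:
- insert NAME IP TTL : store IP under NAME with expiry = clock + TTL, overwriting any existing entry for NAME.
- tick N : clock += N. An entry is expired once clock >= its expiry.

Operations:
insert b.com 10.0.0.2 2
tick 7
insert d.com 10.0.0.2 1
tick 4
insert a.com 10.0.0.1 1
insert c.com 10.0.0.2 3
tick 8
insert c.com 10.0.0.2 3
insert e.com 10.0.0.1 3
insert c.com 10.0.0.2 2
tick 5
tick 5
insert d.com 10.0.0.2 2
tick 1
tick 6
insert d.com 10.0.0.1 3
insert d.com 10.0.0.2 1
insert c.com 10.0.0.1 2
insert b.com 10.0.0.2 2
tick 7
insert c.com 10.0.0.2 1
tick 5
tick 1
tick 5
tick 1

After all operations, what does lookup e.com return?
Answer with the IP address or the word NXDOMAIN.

Op 1: insert b.com -> 10.0.0.2 (expiry=0+2=2). clock=0
Op 2: tick 7 -> clock=7. purged={b.com}
Op 3: insert d.com -> 10.0.0.2 (expiry=7+1=8). clock=7
Op 4: tick 4 -> clock=11. purged={d.com}
Op 5: insert a.com -> 10.0.0.1 (expiry=11+1=12). clock=11
Op 6: insert c.com -> 10.0.0.2 (expiry=11+3=14). clock=11
Op 7: tick 8 -> clock=19. purged={a.com,c.com}
Op 8: insert c.com -> 10.0.0.2 (expiry=19+3=22). clock=19
Op 9: insert e.com -> 10.0.0.1 (expiry=19+3=22). clock=19
Op 10: insert c.com -> 10.0.0.2 (expiry=19+2=21). clock=19
Op 11: tick 5 -> clock=24. purged={c.com,e.com}
Op 12: tick 5 -> clock=29.
Op 13: insert d.com -> 10.0.0.2 (expiry=29+2=31). clock=29
Op 14: tick 1 -> clock=30.
Op 15: tick 6 -> clock=36. purged={d.com}
Op 16: insert d.com -> 10.0.0.1 (expiry=36+3=39). clock=36
Op 17: insert d.com -> 10.0.0.2 (expiry=36+1=37). clock=36
Op 18: insert c.com -> 10.0.0.1 (expiry=36+2=38). clock=36
Op 19: insert b.com -> 10.0.0.2 (expiry=36+2=38). clock=36
Op 20: tick 7 -> clock=43. purged={b.com,c.com,d.com}
Op 21: insert c.com -> 10.0.0.2 (expiry=43+1=44). clock=43
Op 22: tick 5 -> clock=48. purged={c.com}
Op 23: tick 1 -> clock=49.
Op 24: tick 5 -> clock=54.
Op 25: tick 1 -> clock=55.
lookup e.com: not in cache (expired or never inserted)

Answer: NXDOMAIN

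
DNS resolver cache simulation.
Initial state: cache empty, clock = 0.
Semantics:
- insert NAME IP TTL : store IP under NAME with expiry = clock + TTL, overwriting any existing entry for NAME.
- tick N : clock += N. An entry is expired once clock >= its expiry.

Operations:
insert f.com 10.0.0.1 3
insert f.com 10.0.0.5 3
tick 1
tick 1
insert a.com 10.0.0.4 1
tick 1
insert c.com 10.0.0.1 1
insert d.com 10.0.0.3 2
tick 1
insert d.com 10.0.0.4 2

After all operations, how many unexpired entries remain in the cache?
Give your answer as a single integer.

Answer: 1

Derivation:
Op 1: insert f.com -> 10.0.0.1 (expiry=0+3=3). clock=0
Op 2: insert f.com -> 10.0.0.5 (expiry=0+3=3). clock=0
Op 3: tick 1 -> clock=1.
Op 4: tick 1 -> clock=2.
Op 5: insert a.com -> 10.0.0.4 (expiry=2+1=3). clock=2
Op 6: tick 1 -> clock=3. purged={a.com,f.com}
Op 7: insert c.com -> 10.0.0.1 (expiry=3+1=4). clock=3
Op 8: insert d.com -> 10.0.0.3 (expiry=3+2=5). clock=3
Op 9: tick 1 -> clock=4. purged={c.com}
Op 10: insert d.com -> 10.0.0.4 (expiry=4+2=6). clock=4
Final cache (unexpired): {d.com} -> size=1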